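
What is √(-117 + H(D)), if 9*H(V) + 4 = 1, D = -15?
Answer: 4*I*√66/3 ≈ 10.832*I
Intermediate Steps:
H(V) = -⅓ (H(V) = -4/9 + (⅑)*1 = -4/9 + ⅑ = -⅓)
√(-117 + H(D)) = √(-117 - ⅓) = √(-352/3) = 4*I*√66/3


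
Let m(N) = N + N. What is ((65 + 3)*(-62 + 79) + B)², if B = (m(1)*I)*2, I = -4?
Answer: 1299600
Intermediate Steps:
m(N) = 2*N
B = -16 (B = ((2*1)*(-4))*2 = (2*(-4))*2 = -8*2 = -16)
((65 + 3)*(-62 + 79) + B)² = ((65 + 3)*(-62 + 79) - 16)² = (68*17 - 16)² = (1156 - 16)² = 1140² = 1299600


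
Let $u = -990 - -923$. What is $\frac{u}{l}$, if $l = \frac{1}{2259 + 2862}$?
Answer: $-343107$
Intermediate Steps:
$l = \frac{1}{5121} \approx 0.00019527$
$u = -67$ ($u = -990 + 923 = -67$)
$\frac{u}{l} = - 67 \frac{1}{\frac{1}{5121}} = \left(-67\right) 5121 = -343107$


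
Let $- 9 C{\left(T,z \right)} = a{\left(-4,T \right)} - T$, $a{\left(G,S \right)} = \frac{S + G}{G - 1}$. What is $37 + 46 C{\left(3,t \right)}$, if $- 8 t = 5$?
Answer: $\frac{2309}{45} \approx 51.311$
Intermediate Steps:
$a{\left(G,S \right)} = \frac{G + S}{-1 + G}$
$t = - \frac{5}{8}$ ($t = \left(- \frac{1}{8}\right) 5 = - \frac{5}{8} \approx -0.625$)
$C{\left(T,z \right)} = - \frac{4}{45} + \frac{2 T}{15}$ ($C{\left(T,z \right)} = - \frac{\frac{-4 + T}{-1 - 4} - T}{9} = - \frac{\frac{-4 + T}{-5} - T}{9} = - \frac{- \frac{-4 + T}{5} - T}{9} = - \frac{\left(\frac{4}{5} - \frac{T}{5}\right) - T}{9} = - \frac{\frac{4}{5} - \frac{6 T}{5}}{9} = - \frac{4}{45} + \frac{2 T}{15}$)
$37 + 46 C{\left(3,t \right)} = 37 + 46 \left(- \frac{4}{45} + \frac{2}{15} \cdot 3\right) = 37 + 46 \left(- \frac{4}{45} + \frac{2}{5}\right) = 37 + 46 \cdot \frac{14}{45} = 37 + \frac{644}{45} = \frac{2309}{45}$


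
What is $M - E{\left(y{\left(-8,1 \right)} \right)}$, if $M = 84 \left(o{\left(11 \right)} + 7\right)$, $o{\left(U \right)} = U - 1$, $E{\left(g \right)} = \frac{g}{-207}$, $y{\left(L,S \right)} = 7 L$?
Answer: $\frac{295540}{207} \approx 1427.7$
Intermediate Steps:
$E{\left(g \right)} = - \frac{g}{207}$ ($E{\left(g \right)} = g \left(- \frac{1}{207}\right) = - \frac{g}{207}$)
$o{\left(U \right)} = -1 + U$
$M = 1428$ ($M = 84 \left(\left(-1 + 11\right) + 7\right) = 84 \left(10 + 7\right) = 84 \cdot 17 = 1428$)
$M - E{\left(y{\left(-8,1 \right)} \right)} = 1428 - - \frac{7 \left(-8\right)}{207} = 1428 - \left(- \frac{1}{207}\right) \left(-56\right) = 1428 - \frac{56}{207} = \frac{295540}{207}$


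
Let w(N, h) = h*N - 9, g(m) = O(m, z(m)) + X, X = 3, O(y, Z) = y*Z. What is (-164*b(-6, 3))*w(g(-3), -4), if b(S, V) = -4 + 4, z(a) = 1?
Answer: 0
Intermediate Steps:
O(y, Z) = Z*y
b(S, V) = 0
g(m) = 3 + m (g(m) = 1*m + 3 = m + 3 = 3 + m)
w(N, h) = -9 + N*h (w(N, h) = N*h - 9 = -9 + N*h)
(-164*b(-6, 3))*w(g(-3), -4) = (-164*0)*(-9 + (3 - 3)*(-4)) = 0*(-9 + 0*(-4)) = 0*(-9 + 0) = 0*(-9) = 0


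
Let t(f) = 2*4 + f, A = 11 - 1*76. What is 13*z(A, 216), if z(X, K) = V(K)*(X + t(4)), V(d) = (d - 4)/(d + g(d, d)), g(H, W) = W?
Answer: -36517/108 ≈ -338.12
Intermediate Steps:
A = -65 (A = 11 - 76 = -65)
V(d) = (-4 + d)/(2*d) (V(d) = (d - 4)/(d + d) = (-4 + d)/((2*d)) = (-4 + d)*(1/(2*d)) = (-4 + d)/(2*d))
t(f) = 8 + f
z(X, K) = (-4 + K)*(12 + X)/(2*K) (z(X, K) = ((-4 + K)/(2*K))*(X + (8 + 4)) = ((-4 + K)/(2*K))*(X + 12) = ((-4 + K)/(2*K))*(12 + X) = (-4 + K)*(12 + X)/(2*K))
13*z(A, 216) = 13*((1/2)*(-4 + 216)*(12 - 65)/216) = 13*((1/2)*(1/216)*212*(-53)) = 13*(-2809/108) = -36517/108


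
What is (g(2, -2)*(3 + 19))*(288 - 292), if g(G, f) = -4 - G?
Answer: 528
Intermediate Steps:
(g(2, -2)*(3 + 19))*(288 - 292) = ((-4 - 1*2)*(3 + 19))*(288 - 292) = ((-4 - 2)*22)*(-4) = -6*22*(-4) = -132*(-4) = 528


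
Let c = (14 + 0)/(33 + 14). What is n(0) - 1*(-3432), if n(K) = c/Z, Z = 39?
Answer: 6290870/1833 ≈ 3432.0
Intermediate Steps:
c = 14/47 ≈ 0.29787
n(K) = 14/1833 (n(K) = (14/47)/39 = (14/47)*(1/39) = 14/1833)
n(0) - 1*(-3432) = 14/1833 - 1*(-3432) = 14/1833 + 3432 = 6290870/1833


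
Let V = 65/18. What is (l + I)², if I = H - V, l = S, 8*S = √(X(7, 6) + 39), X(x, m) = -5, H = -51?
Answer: 7731689/2592 - 983*√34/72 ≈ 2903.3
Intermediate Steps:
V = 65/18 (V = 65*(1/18) = 65/18 ≈ 3.6111)
S = √34/8 (S = √(-5 + 39)/8 = √34/8 ≈ 0.72887)
l = √34/8 ≈ 0.72887
I = -983/18 (I = -51 - 1*65/18 = -51 - 65/18 = -983/18 ≈ -54.611)
(l + I)² = (√34/8 - 983/18)² = (-983/18 + √34/8)²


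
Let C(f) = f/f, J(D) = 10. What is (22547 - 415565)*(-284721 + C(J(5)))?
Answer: 111900084960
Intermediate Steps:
C(f) = 1
(22547 - 415565)*(-284721 + C(J(5))) = (22547 - 415565)*(-284721 + 1) = -393018*(-284720) = 111900084960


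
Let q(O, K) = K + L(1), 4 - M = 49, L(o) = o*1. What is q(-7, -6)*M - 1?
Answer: 224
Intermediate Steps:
L(o) = o
M = -45 (M = 4 - 1*49 = 4 - 49 = -45)
q(O, K) = 1 + K (q(O, K) = K + 1 = 1 + K)
q(-7, -6)*M - 1 = (1 - 6)*(-45) - 1 = -5*(-45) - 1 = 225 - 1 = 224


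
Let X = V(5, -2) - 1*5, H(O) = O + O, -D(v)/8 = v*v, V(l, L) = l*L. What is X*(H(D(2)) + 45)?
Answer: 285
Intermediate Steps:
V(l, L) = L*l
D(v) = -8*v² (D(v) = -8*v*v = -8*v²)
H(O) = 2*O
X = -15 (X = -2*5 - 1*5 = -10 - 5 = -15)
X*(H(D(2)) + 45) = -15*(2*(-8*2²) + 45) = -15*(2*(-8*4) + 45) = -15*(2*(-32) + 45) = -15*(-64 + 45) = -15*(-19) = 285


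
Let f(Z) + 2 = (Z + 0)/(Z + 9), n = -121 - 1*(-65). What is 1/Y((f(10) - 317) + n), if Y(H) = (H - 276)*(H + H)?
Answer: 361/175868570 ≈ 2.0527e-6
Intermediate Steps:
n = -56 (n = -121 + 65 = -56)
f(Z) = -2 + Z/(9 + Z) (f(Z) = -2 + (Z + 0)/(Z + 9) = -2 + Z/(9 + Z))
Y(H) = 2*H*(-276 + H) (Y(H) = (-276 + H)*(2*H) = 2*H*(-276 + H))
1/Y((f(10) - 317) + n) = 1/(2*(((-18 - 1*10)/(9 + 10) - 317) - 56)*(-276 + (((-18 - 1*10)/(9 + 10) - 317) - 56))) = 1/(2*(((-18 - 10)/19 - 317) - 56)*(-276 + (((-18 - 10)/19 - 317) - 56))) = 1/(2*(((1/19)*(-28) - 317) - 56)*(-276 + (((1/19)*(-28) - 317) - 56))) = 1/(2*((-28/19 - 317) - 56)*(-276 + ((-28/19 - 317) - 56))) = 1/(2*(-6051/19 - 56)*(-276 + (-6051/19 - 56))) = 1/(2*(-7115/19)*(-276 - 7115/19)) = 1/(2*(-7115/19)*(-12359/19)) = 1/(175868570/361) = 361/175868570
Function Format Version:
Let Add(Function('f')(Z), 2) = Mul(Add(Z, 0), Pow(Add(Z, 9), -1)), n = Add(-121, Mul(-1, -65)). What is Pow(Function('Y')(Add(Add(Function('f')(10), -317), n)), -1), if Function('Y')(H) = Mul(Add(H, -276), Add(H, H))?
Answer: Rational(361, 175868570) ≈ 2.0527e-6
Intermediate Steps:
n = -56 (n = Add(-121, 65) = -56)
Function('f')(Z) = Add(-2, Mul(Z, Pow(Add(9, Z), -1))) (Function('f')(Z) = Add(-2, Mul(Add(Z, 0), Pow(Add(Z, 9), -1))) = Add(-2, Mul(Z, Pow(Add(9, Z), -1))))
Function('Y')(H) = Mul(2, H, Add(-276, H)) (Function('Y')(H) = Mul(Add(-276, H), Mul(2, H)) = Mul(2, H, Add(-276, H)))
Pow(Function('Y')(Add(Add(Function('f')(10), -317), n)), -1) = Pow(Mul(2, Add(Add(Mul(Pow(Add(9, 10), -1), Add(-18, Mul(-1, 10))), -317), -56), Add(-276, Add(Add(Mul(Pow(Add(9, 10), -1), Add(-18, Mul(-1, 10))), -317), -56))), -1) = Pow(Mul(2, Add(Add(Mul(Pow(19, -1), Add(-18, -10)), -317), -56), Add(-276, Add(Add(Mul(Pow(19, -1), Add(-18, -10)), -317), -56))), -1) = Pow(Mul(2, Add(Add(Mul(Rational(1, 19), -28), -317), -56), Add(-276, Add(Add(Mul(Rational(1, 19), -28), -317), -56))), -1) = Pow(Mul(2, Add(Add(Rational(-28, 19), -317), -56), Add(-276, Add(Add(Rational(-28, 19), -317), -56))), -1) = Pow(Mul(2, Add(Rational(-6051, 19), -56), Add(-276, Add(Rational(-6051, 19), -56))), -1) = Pow(Mul(2, Rational(-7115, 19), Add(-276, Rational(-7115, 19))), -1) = Pow(Mul(2, Rational(-7115, 19), Rational(-12359, 19)), -1) = Pow(Rational(175868570, 361), -1) = Rational(361, 175868570)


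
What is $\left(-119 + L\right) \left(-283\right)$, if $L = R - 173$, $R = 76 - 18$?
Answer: $66222$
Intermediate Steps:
$R = 58$
$L = -115$ ($L = 58 - 173 = -115$)
$\left(-119 + L\right) \left(-283\right) = \left(-119 - 115\right) \left(-283\right) = \left(-234\right) \left(-283\right) = 66222$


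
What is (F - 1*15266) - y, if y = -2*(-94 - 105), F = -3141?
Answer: -18805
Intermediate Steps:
y = 398 (y = -2*(-199) = 398)
(F - 1*15266) - y = (-3141 - 1*15266) - 1*398 = (-3141 - 15266) - 398 = -18407 - 398 = -18805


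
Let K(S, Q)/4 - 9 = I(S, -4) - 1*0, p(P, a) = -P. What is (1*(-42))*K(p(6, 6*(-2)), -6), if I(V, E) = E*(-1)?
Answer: -2184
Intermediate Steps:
I(V, E) = -E
K(S, Q) = 52 (K(S, Q) = 36 + 4*(-1*(-4) - 1*0) = 36 + 4*(4 + 0) = 36 + 4*4 = 36 + 16 = 52)
(1*(-42))*K(p(6, 6*(-2)), -6) = (1*(-42))*52 = -42*52 = -2184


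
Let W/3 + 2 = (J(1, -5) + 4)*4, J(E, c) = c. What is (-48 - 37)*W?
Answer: 1530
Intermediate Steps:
W = -18 (W = -6 + 3*((-5 + 4)*4) = -6 + 3*(-1*4) = -6 + 3*(-4) = -6 - 12 = -18)
(-48 - 37)*W = (-48 - 37)*(-18) = -85*(-18) = 1530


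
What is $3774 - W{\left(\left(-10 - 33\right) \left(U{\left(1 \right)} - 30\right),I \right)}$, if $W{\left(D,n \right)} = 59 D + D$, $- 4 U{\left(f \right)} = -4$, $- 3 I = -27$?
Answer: $-71046$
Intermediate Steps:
$I = 9$ ($I = \left(- \frac{1}{3}\right) \left(-27\right) = 9$)
$U{\left(f \right)} = 1$ ($U{\left(f \right)} = \left(- \frac{1}{4}\right) \left(-4\right) = 1$)
$W{\left(D,n \right)} = 60 D$
$3774 - W{\left(\left(-10 - 33\right) \left(U{\left(1 \right)} - 30\right),I \right)} = 3774 - 60 \left(-10 - 33\right) \left(1 - 30\right) = 3774 - 60 \left(\left(-43\right) \left(-29\right)\right) = 3774 - 60 \cdot 1247 = 3774 - 74820 = -71046$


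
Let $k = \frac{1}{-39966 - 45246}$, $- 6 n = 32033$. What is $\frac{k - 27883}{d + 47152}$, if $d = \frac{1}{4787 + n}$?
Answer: $- \frac{7866824078267}{13303320106392} \approx -0.59134$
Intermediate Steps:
$n = - \frac{32033}{6}$ ($n = \left(- \frac{1}{6}\right) 32033 = - \frac{32033}{6} \approx -5338.8$)
$d = - \frac{6}{3311}$ ($d = \frac{1}{4787 - \frac{32033}{6}} = \frac{1}{- \frac{3311}{6}} = - \frac{6}{3311} \approx -0.0018121$)
$k = - \frac{1}{85212}$ ($k = \frac{1}{-85212} = - \frac{1}{85212} \approx -1.1735 \cdot 10^{-5}$)
$\frac{k - 27883}{d + 47152} = \frac{- \frac{1}{85212} - 27883}{- \frac{6}{3311} + 47152} = - \frac{2375966197}{85212 \cdot \frac{156120266}{3311}} = \left(- \frac{2375966197}{85212}\right) \frac{3311}{156120266} = - \frac{7866824078267}{13303320106392}$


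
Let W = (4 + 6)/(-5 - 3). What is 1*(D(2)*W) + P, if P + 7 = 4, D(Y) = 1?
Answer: -17/4 ≈ -4.2500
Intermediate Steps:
P = -3 (P = -7 + 4 = -3)
W = -5/4 (W = 10/(-8) = 10*(-⅛) = -5/4 ≈ -1.2500)
1*(D(2)*W) + P = 1*(1*(-5/4)) - 3 = 1*(-5/4) - 3 = -5/4 - 3 = -17/4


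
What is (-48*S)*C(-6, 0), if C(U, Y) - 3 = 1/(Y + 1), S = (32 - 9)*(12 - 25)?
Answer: 57408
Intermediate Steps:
S = -299 (S = 23*(-13) = -299)
C(U, Y) = 3 + 1/(1 + Y) (C(U, Y) = 3 + 1/(Y + 1) = 3 + 1/(1 + Y))
(-48*S)*C(-6, 0) = (-48*(-299))*((4 + 3*0)/(1 + 0)) = 14352*((4 + 0)/1) = 14352*(1*4) = 14352*4 = 57408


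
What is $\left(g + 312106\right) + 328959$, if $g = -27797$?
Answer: $613268$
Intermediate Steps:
$\left(g + 312106\right) + 328959 = \left(-27797 + 312106\right) + 328959 = 284309 + 328959 = 613268$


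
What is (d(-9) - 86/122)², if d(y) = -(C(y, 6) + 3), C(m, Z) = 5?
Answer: 281961/3721 ≈ 75.776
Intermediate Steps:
d(y) = -8 (d(y) = -(5 + 3) = -1*8 = -8)
(d(-9) - 86/122)² = (-8 - 86/122)² = (-8 - 86*1/122)² = (-8 - 43/61)² = (-531/61)² = 281961/3721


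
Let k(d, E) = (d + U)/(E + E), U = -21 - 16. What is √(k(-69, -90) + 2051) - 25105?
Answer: -25105 + √1846430/30 ≈ -25060.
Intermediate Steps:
U = -37
k(d, E) = (-37 + d)/(2*E) (k(d, E) = (d - 37)/(E + E) = (-37 + d)/((2*E)) = (-37 + d)*(1/(2*E)) = (-37 + d)/(2*E))
√(k(-69, -90) + 2051) - 25105 = √((½)*(-37 - 69)/(-90) + 2051) - 25105 = √((½)*(-1/90)*(-106) + 2051) - 25105 = √(53/90 + 2051) - 25105 = √(184643/90) - 25105 = √1846430/30 - 25105 = -25105 + √1846430/30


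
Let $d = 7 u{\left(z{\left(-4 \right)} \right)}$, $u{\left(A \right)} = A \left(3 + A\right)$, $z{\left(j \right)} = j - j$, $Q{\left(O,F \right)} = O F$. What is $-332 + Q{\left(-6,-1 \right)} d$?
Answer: $-332$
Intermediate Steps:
$Q{\left(O,F \right)} = F O$
$z{\left(j \right)} = 0$
$d = 0$ ($d = 7 \cdot 0 \left(3 + 0\right) = 7 \cdot 0 \cdot 3 = 7 \cdot 0 = 0$)
$-332 + Q{\left(-6,-1 \right)} d = -332 + \left(-1\right) \left(-6\right) 0 = -332 + 6 \cdot 0 = -332 + 0 = -332$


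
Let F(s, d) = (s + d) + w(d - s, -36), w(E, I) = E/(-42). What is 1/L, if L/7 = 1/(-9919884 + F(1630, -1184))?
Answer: -1417053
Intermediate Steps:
w(E, I) = -E/42 (w(E, I) = E*(-1/42) = -E/42)
F(s, d) = 41*d/42 + 43*s/42 (F(s, d) = (s + d) - (d - s)/42 = (d + s) + (-d/42 + s/42) = 41*d/42 + 43*s/42)
L = -1/1417053 (L = 7/(-9919884 + ((41/42)*(-1184) + (43/42)*1630)) = 7/(-9919884 + (-24272/21 + 35045/21)) = 7/(-9919884 + 513) = 7/(-9919371) = 7*(-1/9919371) = -1/1417053 ≈ -7.0569e-7)
1/L = 1/(-1/1417053) = -1417053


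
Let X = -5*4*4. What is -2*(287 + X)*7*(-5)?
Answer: 14490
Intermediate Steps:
X = -80 (X = -20*4 = -80)
-2*(287 + X)*7*(-5) = -2*(287 - 80)*7*(-5) = -414*(-35) = -2*(-7245) = 14490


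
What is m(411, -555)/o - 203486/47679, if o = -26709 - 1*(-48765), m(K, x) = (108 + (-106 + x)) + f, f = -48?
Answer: -501860255/116845336 ≈ -4.2951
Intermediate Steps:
m(K, x) = -46 + x (m(K, x) = (108 + (-106 + x)) - 48 = (2 + x) - 48 = -46 + x)
o = 22056 (o = -26709 + 48765 = 22056)
m(411, -555)/o - 203486/47679 = (-46 - 555)/22056 - 203486/47679 = -601*1/22056 - 203486*1/47679 = -601/22056 - 203486/47679 = -501860255/116845336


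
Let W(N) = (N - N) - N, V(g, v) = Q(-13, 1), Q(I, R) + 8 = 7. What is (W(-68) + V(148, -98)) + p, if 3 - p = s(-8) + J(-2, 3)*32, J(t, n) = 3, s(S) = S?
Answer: -18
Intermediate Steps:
Q(I, R) = -1 (Q(I, R) = -8 + 7 = -1)
V(g, v) = -1
W(N) = -N (W(N) = 0 - N = -N)
p = -85 (p = 3 - (-8 + 3*32) = 3 - (-8 + 96) = 3 - 1*88 = 3 - 88 = -85)
(W(-68) + V(148, -98)) + p = (-1*(-68) - 1) - 85 = (68 - 1) - 85 = 67 - 85 = -18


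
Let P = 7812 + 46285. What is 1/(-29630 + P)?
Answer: 1/24467 ≈ 4.0871e-5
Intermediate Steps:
P = 54097
1/(-29630 + P) = 1/(-29630 + 54097) = 1/24467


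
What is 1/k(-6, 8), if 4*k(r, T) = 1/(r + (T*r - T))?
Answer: -248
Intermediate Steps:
k(r, T) = 1/(4*(r - T + T*r)) (k(r, T) = 1/(4*(r + (T*r - T))) = 1/(4*(r + (-T + T*r))) = 1/(4*(r - T + T*r)))
1/k(-6, 8) = 1/(1/(4*(-6 - 1*8 + 8*(-6)))) = 1/(1/(4*(-6 - 8 - 48))) = 1/((¼)/(-62)) = 1/((¼)*(-1/62)) = 1/(-1/248) = -248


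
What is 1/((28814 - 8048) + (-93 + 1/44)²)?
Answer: 1936/56939257 ≈ 3.4001e-5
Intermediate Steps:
1/((28814 - 8048) + (-93 + 1/44)²) = 1/(20766 + (-93 + 1/44)²) = 1/(20766 + (-4091/44)²) = 1/(20766 + 16736281/1936) = 1/(56939257/1936) = 1936/56939257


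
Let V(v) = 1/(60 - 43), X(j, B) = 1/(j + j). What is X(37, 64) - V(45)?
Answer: -57/1258 ≈ -0.045310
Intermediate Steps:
X(j, B) = 1/(2*j)
V(v) = 1/17
X(37, 64) - V(45) = (½)/37 - 1*1/17 = (½)*(1/37) - 1/17 = 1/74 - 1/17 = -57/1258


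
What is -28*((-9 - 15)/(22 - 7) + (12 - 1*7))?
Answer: -476/5 ≈ -95.200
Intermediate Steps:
-28*((-9 - 15)/(22 - 7) + (12 - 1*7)) = -28*(-24/15 + (12 - 7)) = -28*(-24*1/15 + 5) = -28*(-8/5 + 5) = -28*17/5 = -476/5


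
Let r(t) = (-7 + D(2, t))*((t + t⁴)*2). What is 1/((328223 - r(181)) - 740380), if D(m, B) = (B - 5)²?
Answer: -1/66477021571433 ≈ -1.5043e-14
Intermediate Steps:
D(m, B) = (-5 + B)²
r(t) = (-7 + (-5 + t)²)*(2*t + 2*t⁴) (r(t) = (-7 + (-5 + t)²)*((t + t⁴)*2) = (-7 + (-5 + t)²)*(2*t + 2*t⁴))
1/((328223 - r(181)) - 740380) = 1/((328223 - 2*181*(-7 + (-5 + 181)² - 7*181³ + 181³*(-5 + 181)²)) - 740380) = 1/((328223 - 2*181*(-7 + 176² - 7*5929741 + 5929741*176²)) - 740380) = 1/((328223 - 2*181*(-7 + 30976 - 41508187 + 5929741*30976)) - 740380) = 1/((328223 - 2*181*(-7 + 30976 - 41508187 + 183679657216)) - 740380) = 1/((328223 - 2*181*183638179998) - 740380) = 1/((328223 - 1*66477021159276) - 740380) = 1/((328223 - 66477021159276) - 740380) = 1/(-66477020831053 - 740380) = 1/(-66477021571433) = -1/66477021571433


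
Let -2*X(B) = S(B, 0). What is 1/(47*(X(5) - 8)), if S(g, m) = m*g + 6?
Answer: -1/517 ≈ -0.0019342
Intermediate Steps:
S(g, m) = 6 + g*m (S(g, m) = g*m + 6 = 6 + g*m)
X(B) = -3 (X(B) = -(6 + B*0)/2 = -(6 + 0)/2 = -½*6 = -3)
1/(47*(X(5) - 8)) = 1/(47*(-3 - 8)) = 1/(47*(-11)) = 1/(-517) = -1/517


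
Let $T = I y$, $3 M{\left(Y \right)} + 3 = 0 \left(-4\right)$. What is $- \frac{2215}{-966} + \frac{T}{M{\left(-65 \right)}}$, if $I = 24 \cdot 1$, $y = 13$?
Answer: $- \frac{299177}{966} \approx -309.71$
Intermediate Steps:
$I = 24$
$M{\left(Y \right)} = -1$ ($M{\left(Y \right)} = -1 + \frac{0 \left(-4\right)}{3} = -1 + \frac{1}{3} \cdot 0 = -1 + 0 = -1$)
$T = 312$ ($T = 24 \cdot 13 = 312$)
$- \frac{2215}{-966} + \frac{T}{M{\left(-65 \right)}} = - \frac{2215}{-966} + \frac{312}{-1} = \left(-2215\right) \left(- \frac{1}{966}\right) + 312 \left(-1\right) = \frac{2215}{966} - 312 = - \frac{299177}{966}$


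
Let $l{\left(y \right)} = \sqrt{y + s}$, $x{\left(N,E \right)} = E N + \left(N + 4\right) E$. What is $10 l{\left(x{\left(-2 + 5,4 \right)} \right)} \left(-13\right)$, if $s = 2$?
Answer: $- 130 \sqrt{42} \approx -842.5$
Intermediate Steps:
$x{\left(N,E \right)} = E N + E \left(4 + N\right)$ ($x{\left(N,E \right)} = E N + \left(4 + N\right) E = E N + E \left(4 + N\right)$)
$l{\left(y \right)} = \sqrt{2 + y}$ ($l{\left(y \right)} = \sqrt{y + 2} = \sqrt{2 + y}$)
$10 l{\left(x{\left(-2 + 5,4 \right)} \right)} \left(-13\right) = 10 \sqrt{2 + 2 \cdot 4 \left(2 + \left(-2 + 5\right)\right)} \left(-13\right) = 10 \sqrt{2 + 2 \cdot 4 \left(2 + 3\right)} \left(-13\right) = 10 \sqrt{2 + 2 \cdot 4 \cdot 5} \left(-13\right) = 10 \sqrt{2 + 40} \left(-13\right) = 10 \sqrt{42} \left(-13\right) = - 130 \sqrt{42}$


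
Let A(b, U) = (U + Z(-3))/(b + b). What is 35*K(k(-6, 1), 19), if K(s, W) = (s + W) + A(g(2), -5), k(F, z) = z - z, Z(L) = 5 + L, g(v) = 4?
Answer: 5215/8 ≈ 651.88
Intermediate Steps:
A(b, U) = (2 + U)/(2*b) (A(b, U) = (U + (5 - 3))/(b + b) = (U + 2)/((2*b)) = (2 + U)*(1/(2*b)) = (2 + U)/(2*b))
k(F, z) = 0
K(s, W) = -3/8 + W + s (K(s, W) = (s + W) + (1/2)*(2 - 5)/4 = (W + s) + (1/2)*(1/4)*(-3) = (W + s) - 3/8 = -3/8 + W + s)
35*K(k(-6, 1), 19) = 35*(-3/8 + 19 + 0) = 35*(149/8) = 5215/8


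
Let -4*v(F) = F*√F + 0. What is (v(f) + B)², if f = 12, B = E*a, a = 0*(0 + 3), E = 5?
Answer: 108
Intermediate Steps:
a = 0 (a = 0*3 = 0)
B = 0 (B = 5*0 = 0)
v(F) = -F^(3/2)/4 (v(F) = -(F*√F + 0)/4 = -(F^(3/2) + 0)/4 = -F^(3/2)/4)
(v(f) + B)² = (-6*√3 + 0)² = (-6*√3)² = 108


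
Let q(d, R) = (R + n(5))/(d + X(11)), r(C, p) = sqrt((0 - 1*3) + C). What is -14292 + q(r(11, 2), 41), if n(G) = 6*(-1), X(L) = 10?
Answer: -657257/46 - 35*sqrt(2)/46 ≈ -14289.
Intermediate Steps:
r(C, p) = sqrt(-3 + C) (r(C, p) = sqrt((0 - 3) + C) = sqrt(-3 + C))
n(G) = -6
q(d, R) = (-6 + R)/(10 + d) (q(d, R) = (R - 6)/(d + 10) = (-6 + R)/(10 + d))
-14292 + q(r(11, 2), 41) = -14292 + (-6 + 41)/(10 + sqrt(-3 + 11)) = -14292 + 35/(10 + sqrt(8)) = -14292 + 35/(10 + 2*sqrt(2))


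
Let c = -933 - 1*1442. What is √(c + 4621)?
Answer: √2246 ≈ 47.392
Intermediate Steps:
c = -2375 (c = -933 - 1442 = -2375)
√(c + 4621) = √(-2375 + 4621) = √2246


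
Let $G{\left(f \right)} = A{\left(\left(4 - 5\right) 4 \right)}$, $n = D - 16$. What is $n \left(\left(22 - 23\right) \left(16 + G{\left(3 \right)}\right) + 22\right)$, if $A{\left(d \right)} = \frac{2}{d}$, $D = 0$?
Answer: $-104$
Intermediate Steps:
$n = -16$ ($n = 0 - 16 = -16$)
$G{\left(f \right)} = - \frac{1}{2}$ ($G{\left(f \right)} = \frac{2}{\left(4 - 5\right) 4} = \frac{2}{\left(-1\right) 4} = \frac{2}{-4} = 2 \left(- \frac{1}{4}\right) = - \frac{1}{2}$)
$n \left(\left(22 - 23\right) \left(16 + G{\left(3 \right)}\right) + 22\right) = - 16 \left(\left(22 - 23\right) \left(16 - \frac{1}{2}\right) + 22\right) = - 16 \left(\left(-1\right) \frac{31}{2} + 22\right) = - 16 \left(- \frac{31}{2} + 22\right) = \left(-16\right) \frac{13}{2} = -104$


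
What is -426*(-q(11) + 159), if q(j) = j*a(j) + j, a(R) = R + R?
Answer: 40044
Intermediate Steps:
a(R) = 2*R
q(j) = j + 2*j² (q(j) = j*(2*j) + j = 2*j² + j = j + 2*j²)
-426*(-q(11) + 159) = -426*(-11*(1 + 2*11) + 159) = -426*(-11*(1 + 22) + 159) = -426*(-11*23 + 159) = -426*(-1*253 + 159) = -426*(-253 + 159) = -426*(-94) = 40044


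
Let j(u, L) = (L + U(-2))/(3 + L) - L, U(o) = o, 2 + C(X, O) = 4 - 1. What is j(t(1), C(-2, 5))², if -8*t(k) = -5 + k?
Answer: 25/16 ≈ 1.5625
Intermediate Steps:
C(X, O) = 1 (C(X, O) = -2 + (4 - 1) = -2 + 3 = 1)
t(k) = 5/8 - k/8 (t(k) = -(-5 + k)/8 = 5/8 - k/8)
j(u, L) = -L + (-2 + L)/(3 + L) (j(u, L) = (L - 2)/(3 + L) - L = (-2 + L)/(3 + L) - L = -L + (-2 + L)/(3 + L))
j(t(1), C(-2, 5))² = ((-2 - 1*1² - 2*1)/(3 + 1))² = ((-2 - 1*1 - 2)/4)² = ((-2 - 1 - 2)/4)² = ((¼)*(-5))² = (-5/4)² = 25/16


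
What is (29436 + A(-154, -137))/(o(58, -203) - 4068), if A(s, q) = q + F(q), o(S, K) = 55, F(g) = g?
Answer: -29162/4013 ≈ -7.2669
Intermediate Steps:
A(s, q) = 2*q (A(s, q) = q + q = 2*q)
(29436 + A(-154, -137))/(o(58, -203) - 4068) = (29436 + 2*(-137))/(55 - 4068) = (29436 - 274)/(-4013) = 29162*(-1/4013) = -29162/4013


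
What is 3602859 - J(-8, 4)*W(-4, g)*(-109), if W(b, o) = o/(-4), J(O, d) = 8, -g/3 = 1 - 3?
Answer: 3601551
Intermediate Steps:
g = 6 (g = -3*(1 - 3) = -3*(-2) = 6)
W(b, o) = -o/4 (W(b, o) = o*(-¼) = -o/4)
3602859 - J(-8, 4)*W(-4, g)*(-109) = 3602859 - 8*(-¼*6)*(-109) = 3602859 - 8*(-3/2)*(-109) = 3602859 - (-12)*(-109) = 3602859 - 1*1308 = 3602859 - 1308 = 3601551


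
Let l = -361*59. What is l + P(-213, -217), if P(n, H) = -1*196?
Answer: -21495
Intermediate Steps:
P(n, H) = -196
l = -21299
l + P(-213, -217) = -21299 - 196 = -21495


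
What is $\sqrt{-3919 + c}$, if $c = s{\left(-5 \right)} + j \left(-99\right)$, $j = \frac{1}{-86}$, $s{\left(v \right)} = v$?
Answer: $\frac{63 i \sqrt{7310}}{86} \approx 62.633 i$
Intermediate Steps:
$j = - \frac{1}{86} \approx -0.011628$
$c = - \frac{331}{86}$ ($c = -5 - - \frac{99}{86} = -5 + \frac{99}{86} = - \frac{331}{86} \approx -3.8488$)
$\sqrt{-3919 + c} = \sqrt{-3919 - \frac{331}{86}} = \sqrt{- \frac{337365}{86}} = \frac{63 i \sqrt{7310}}{86}$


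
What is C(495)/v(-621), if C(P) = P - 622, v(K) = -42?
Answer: 127/42 ≈ 3.0238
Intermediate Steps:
C(P) = -622 + P
C(495)/v(-621) = (-622 + 495)/(-42) = -127*(-1/42) = 127/42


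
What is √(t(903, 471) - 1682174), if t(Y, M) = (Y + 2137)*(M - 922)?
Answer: 9*I*√37694 ≈ 1747.3*I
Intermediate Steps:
t(Y, M) = (-922 + M)*(2137 + Y) (t(Y, M) = (2137 + Y)*(-922 + M) = (-922 + M)*(2137 + Y))
√(t(903, 471) - 1682174) = √((-1970314 - 922*903 + 2137*471 + 471*903) - 1682174) = √((-1970314 - 832566 + 1006527 + 425313) - 1682174) = √(-1371040 - 1682174) = √(-3053214) = 9*I*√37694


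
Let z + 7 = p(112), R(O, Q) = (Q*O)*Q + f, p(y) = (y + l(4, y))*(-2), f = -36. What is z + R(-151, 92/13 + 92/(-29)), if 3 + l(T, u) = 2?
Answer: -364848569/142129 ≈ -2567.0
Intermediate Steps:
l(T, u) = -1 (l(T, u) = -3 + 2 = -1)
p(y) = 2 - 2*y (p(y) = (y - 1)*(-2) = (-1 + y)*(-2) = 2 - 2*y)
R(O, Q) = -36 + O*Q² (R(O, Q) = (Q*O)*Q - 36 = (O*Q)*Q - 36 = O*Q² - 36 = -36 + O*Q²)
z = -229 (z = -7 + (2 - 2*112) = -7 + (2 - 224) = -7 - 222 = -229)
z + R(-151, 92/13 + 92/(-29)) = -229 + (-36 - 151*(92/13 + 92/(-29))²) = -229 + (-36 - 151*(92*(1/13) + 92*(-1/29))²) = -229 + (-36 - 151*(92/13 - 92/29)²) = -229 + (-36 - 151*(1472/377)²) = -229 + (-36 - 151*2166784/142129) = -229 + (-36 - 327184384/142129) = -229 - 332301028/142129 = -364848569/142129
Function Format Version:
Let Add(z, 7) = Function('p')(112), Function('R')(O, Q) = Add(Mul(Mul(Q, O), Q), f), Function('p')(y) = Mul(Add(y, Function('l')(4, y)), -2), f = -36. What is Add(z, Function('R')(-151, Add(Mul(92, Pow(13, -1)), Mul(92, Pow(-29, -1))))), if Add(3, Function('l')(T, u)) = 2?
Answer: Rational(-364848569, 142129) ≈ -2567.0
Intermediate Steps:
Function('l')(T, u) = -1 (Function('l')(T, u) = Add(-3, 2) = -1)
Function('p')(y) = Add(2, Mul(-2, y)) (Function('p')(y) = Mul(Add(y, -1), -2) = Mul(Add(-1, y), -2) = Add(2, Mul(-2, y)))
Function('R')(O, Q) = Add(-36, Mul(O, Pow(Q, 2))) (Function('R')(O, Q) = Add(Mul(Mul(Q, O), Q), -36) = Add(Mul(Mul(O, Q), Q), -36) = Add(Mul(O, Pow(Q, 2)), -36) = Add(-36, Mul(O, Pow(Q, 2))))
z = -229 (z = Add(-7, Add(2, Mul(-2, 112))) = Add(-7, Add(2, -224)) = Add(-7, -222) = -229)
Add(z, Function('R')(-151, Add(Mul(92, Pow(13, -1)), Mul(92, Pow(-29, -1))))) = Add(-229, Add(-36, Mul(-151, Pow(Add(Mul(92, Pow(13, -1)), Mul(92, Pow(-29, -1))), 2)))) = Add(-229, Add(-36, Mul(-151, Pow(Add(Mul(92, Rational(1, 13)), Mul(92, Rational(-1, 29))), 2)))) = Add(-229, Add(-36, Mul(-151, Pow(Add(Rational(92, 13), Rational(-92, 29)), 2)))) = Add(-229, Add(-36, Mul(-151, Pow(Rational(1472, 377), 2)))) = Add(-229, Add(-36, Mul(-151, Rational(2166784, 142129)))) = Add(-229, Add(-36, Rational(-327184384, 142129))) = Add(-229, Rational(-332301028, 142129)) = Rational(-364848569, 142129)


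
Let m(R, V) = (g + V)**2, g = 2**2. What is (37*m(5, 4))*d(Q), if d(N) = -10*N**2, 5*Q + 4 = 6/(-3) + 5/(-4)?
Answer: -248936/5 ≈ -49787.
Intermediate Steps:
g = 4
m(R, V) = (4 + V)**2
Q = -29/20 (Q = -4/5 + (6/(-3) + 5/(-4))/5 = -4/5 + (6*(-1/3) + 5*(-1/4))/5 = -4/5 + (-2 - 5/4)/5 = -4/5 + (1/5)*(-13/4) = -4/5 - 13/20 = -29/20 ≈ -1.4500)
(37*m(5, 4))*d(Q) = (37*(4 + 4)**2)*(-10*(-29/20)**2) = (37*8**2)*(-10*841/400) = (37*64)*(-841/40) = 2368*(-841/40) = -248936/5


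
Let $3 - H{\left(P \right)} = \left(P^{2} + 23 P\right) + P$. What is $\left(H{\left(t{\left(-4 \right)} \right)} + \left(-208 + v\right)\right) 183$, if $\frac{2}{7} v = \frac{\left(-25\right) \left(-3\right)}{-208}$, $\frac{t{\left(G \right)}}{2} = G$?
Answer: $- \frac{5957931}{416} \approx -14322.0$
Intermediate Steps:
$t{\left(G \right)} = 2 G$
$v = - \frac{525}{416}$ ($v = \frac{7 \frac{\left(-25\right) \left(-3\right)}{-208}}{2} = \frac{7 \cdot 75 \left(- \frac{1}{208}\right)}{2} = \frac{7}{2} \left(- \frac{75}{208}\right) = - \frac{525}{416} \approx -1.262$)
$H{\left(P \right)} = 3 - P^{2} - 24 P$ ($H{\left(P \right)} = 3 - \left(\left(P^{2} + 23 P\right) + P\right) = 3 - \left(P^{2} + 24 P\right) = 3 - P^{2} - 24 P$)
$\left(H{\left(t{\left(-4 \right)} \right)} + \left(-208 + v\right)\right) 183 = \left(\left(3 - \left(2 \left(-4\right)\right)^{2} - 24 \cdot 2 \left(-4\right)\right) - \frac{87053}{416}\right) 183 = \left(\left(3 - \left(-8\right)^{2} - -192\right) - \frac{87053}{416}\right) 183 = \left(\left(3 - 64 + 192\right) - \frac{87053}{416}\right) 183 = \left(131 - \frac{87053}{416}\right) 183 = \left(- \frac{32557}{416}\right) 183 = - \frac{5957931}{416}$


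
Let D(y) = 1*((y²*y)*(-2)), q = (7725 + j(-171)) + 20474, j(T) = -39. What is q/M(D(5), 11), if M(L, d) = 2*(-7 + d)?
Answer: 3520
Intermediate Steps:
q = 28160 (q = (7725 - 39) + 20474 = 7686 + 20474 = 28160)
D(y) = -2*y³ (D(y) = 1*(y³*(-2)) = 1*(-2*y³) = -2*y³)
M(L, d) = -14 + 2*d
q/M(D(5), 11) = 28160/(-14 + 2*11) = 28160/(-14 + 22) = 28160/8 = 28160*(⅛) = 3520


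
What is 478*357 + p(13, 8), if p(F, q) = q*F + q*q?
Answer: 170814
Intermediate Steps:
p(F, q) = q² + F*q (p(F, q) = F*q + q² = q² + F*q)
478*357 + p(13, 8) = 478*357 + 8*(13 + 8) = 170646 + 8*21 = 170646 + 168 = 170814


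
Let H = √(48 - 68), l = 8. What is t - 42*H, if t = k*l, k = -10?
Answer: -80 - 84*I*√5 ≈ -80.0 - 187.83*I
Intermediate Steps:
t = -80 (t = -10*8 = -80)
H = 2*I*√5 (H = √(-20) = 2*I*√5 ≈ 4.4721*I)
t - 42*H = -80 - 84*I*√5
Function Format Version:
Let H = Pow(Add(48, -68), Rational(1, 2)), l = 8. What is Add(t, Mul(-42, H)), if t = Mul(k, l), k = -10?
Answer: Add(-80, Mul(-84, I, Pow(5, Rational(1, 2)))) ≈ Add(-80.000, Mul(-187.83, I))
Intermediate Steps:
t = -80 (t = Mul(-10, 8) = -80)
H = Mul(2, I, Pow(5, Rational(1, 2))) (H = Pow(-20, Rational(1, 2)) = Mul(2, I, Pow(5, Rational(1, 2))) ≈ Mul(4.4721, I))
Add(t, Mul(-42, H)) = Add(-80, Mul(-42, Mul(2, I, Pow(5, Rational(1, 2))))) = Add(-80, Mul(-84, I, Pow(5, Rational(1, 2))))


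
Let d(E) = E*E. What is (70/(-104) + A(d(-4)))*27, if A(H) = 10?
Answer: 13095/52 ≈ 251.83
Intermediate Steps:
d(E) = E²
(70/(-104) + A(d(-4)))*27 = (70/(-104) + 10)*27 = (70*(-1/104) + 10)*27 = (-35/52 + 10)*27 = (485/52)*27 = 13095/52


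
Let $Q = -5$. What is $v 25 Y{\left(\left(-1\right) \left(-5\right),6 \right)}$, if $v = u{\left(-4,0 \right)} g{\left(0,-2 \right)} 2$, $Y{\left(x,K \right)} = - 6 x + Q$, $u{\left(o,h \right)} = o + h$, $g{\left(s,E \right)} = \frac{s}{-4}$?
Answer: $0$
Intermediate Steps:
$g{\left(s,E \right)} = - \frac{s}{4}$ ($g{\left(s,E \right)} = s \left(- \frac{1}{4}\right) = - \frac{s}{4}$)
$u{\left(o,h \right)} = h + o$
$Y{\left(x,K \right)} = -5 - 6 x$ ($Y{\left(x,K \right)} = - 6 x - 5 = -5 - 6 x$)
$v = 0$ ($v = \left(0 - 4\right) \left(\left(- \frac{1}{4}\right) 0\right) 2 = \left(-4\right) 0 \cdot 2 = 0 \cdot 2 = 0$)
$v 25 Y{\left(\left(-1\right) \left(-5\right),6 \right)} = 0 \cdot 25 \left(-5 - 6 \left(\left(-1\right) \left(-5\right)\right)\right) = 0 \left(-5 - 30\right) = 0 \left(-35\right) = 0$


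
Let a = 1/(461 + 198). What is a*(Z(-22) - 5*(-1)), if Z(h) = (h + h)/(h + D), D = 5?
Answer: 129/11203 ≈ 0.011515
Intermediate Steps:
Z(h) = 2*h/(5 + h) (Z(h) = (h + h)/(h + 5) = (2*h)/(5 + h) = 2*h/(5 + h))
a = 1/659 ≈ 0.0015175
a*(Z(-22) - 5*(-1)) = (2*(-22)/(5 - 22) - 5*(-1))/659 = (2*(-22)/(-17) + 5)/659 = (2*(-22)*(-1/17) + 5)/659 = (44/17 + 5)/659 = (1/659)*(129/17) = 129/11203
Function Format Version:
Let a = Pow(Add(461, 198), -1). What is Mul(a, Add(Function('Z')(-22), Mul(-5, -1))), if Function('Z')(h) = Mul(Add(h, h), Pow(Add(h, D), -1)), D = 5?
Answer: Rational(129, 11203) ≈ 0.011515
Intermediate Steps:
Function('Z')(h) = Mul(2, h, Pow(Add(5, h), -1)) (Function('Z')(h) = Mul(Add(h, h), Pow(Add(h, 5), -1)) = Mul(Mul(2, h), Pow(Add(5, h), -1)) = Mul(2, h, Pow(Add(5, h), -1)))
a = Rational(1, 659) (a = Pow(659, -1) = Rational(1, 659) ≈ 0.0015175)
Mul(a, Add(Function('Z')(-22), Mul(-5, -1))) = Mul(Rational(1, 659), Add(Mul(2, -22, Pow(Add(5, -22), -1)), Mul(-5, -1))) = Mul(Rational(1, 659), Add(Mul(2, -22, Pow(-17, -1)), 5)) = Mul(Rational(1, 659), Add(Mul(2, -22, Rational(-1, 17)), 5)) = Mul(Rational(1, 659), Add(Rational(44, 17), 5)) = Mul(Rational(1, 659), Rational(129, 17)) = Rational(129, 11203)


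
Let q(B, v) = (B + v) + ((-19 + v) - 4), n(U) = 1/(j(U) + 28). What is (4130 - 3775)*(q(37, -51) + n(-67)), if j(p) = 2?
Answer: -187369/6 ≈ -31228.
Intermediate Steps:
n(U) = 1/30 (n(U) = 1/(2 + 28) = 1/30)
q(B, v) = -23 + B + 2*v (q(B, v) = (B + v) + (-23 + v) = -23 + B + 2*v)
(4130 - 3775)*(q(37, -51) + n(-67)) = (4130 - 3775)*((-23 + 37 + 2*(-51)) + 1/30) = 355*((-23 + 37 - 102) + 1/30) = 355*(-88 + 1/30) = 355*(-2639/30) = -187369/6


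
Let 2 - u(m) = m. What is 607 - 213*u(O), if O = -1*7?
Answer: -1310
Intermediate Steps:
O = -7
u(m) = 2 - m
607 - 213*u(O) = 607 - 213*(2 - 1*(-7)) = 607 - 213*(2 + 7) = 607 - 213*9 = 607 - 1917 = -1310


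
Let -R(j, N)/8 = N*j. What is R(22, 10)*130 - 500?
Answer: -229300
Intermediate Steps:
R(j, N) = -8*N*j
R(22, 10)*130 - 500 = -8*10*22*130 - 500 = -1760*130 - 500 = -228800 - 500 = -229300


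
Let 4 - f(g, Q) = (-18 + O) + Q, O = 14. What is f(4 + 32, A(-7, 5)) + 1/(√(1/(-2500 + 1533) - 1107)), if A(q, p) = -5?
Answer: 13 - I*√1035144490/1070470 ≈ 13.0 - 0.030056*I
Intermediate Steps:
f(g, Q) = 8 - Q (f(g, Q) = 4 - ((-18 + 14) + Q) = 4 - (-4 + Q) = 4 + (4 - Q) = 8 - Q)
f(4 + 32, A(-7, 5)) + 1/(√(1/(-2500 + 1533) - 1107)) = (8 - 1*(-5)) + 1/(√(1/(-2500 + 1533) - 1107)) = (8 + 5) + 1/(√(1/(-967) - 1107)) = 13 + 1/(√(-1/967 - 1107)) = 13 + 1/(√(-1070470/967)) = 13 + 1/(I*√1035144490/967) = 13 - I*√1035144490/1070470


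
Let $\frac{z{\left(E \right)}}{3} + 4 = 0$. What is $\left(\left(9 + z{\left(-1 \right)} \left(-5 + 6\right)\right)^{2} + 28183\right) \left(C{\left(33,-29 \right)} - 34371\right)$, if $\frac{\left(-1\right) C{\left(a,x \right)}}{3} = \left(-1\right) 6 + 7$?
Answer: $-969071808$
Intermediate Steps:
$z{\left(E \right)} = -12$ ($z{\left(E \right)} = -12 + 3 \cdot 0 = -12 + 0 = -12$)
$C{\left(a,x \right)} = -3$ ($C{\left(a,x \right)} = - 3 \left(\left(-1\right) 6 + 7\right) = - 3 \left(-6 + 7\right) = \left(-3\right) 1 = -3$)
$\left(\left(9 + z{\left(-1 \right)} \left(-5 + 6\right)\right)^{2} + 28183\right) \left(C{\left(33,-29 \right)} - 34371\right) = \left(\left(9 - 12 \left(-5 + 6\right)\right)^{2} + 28183\right) \left(-3 - 34371\right) = \left(\left(9 - 12\right)^{2} + 28183\right) \left(-34374\right) = \left(\left(-3\right)^{2} + 28183\right) \left(-34374\right) = \left(9 + 28183\right) \left(-34374\right) = 28192 \left(-34374\right) = -969071808$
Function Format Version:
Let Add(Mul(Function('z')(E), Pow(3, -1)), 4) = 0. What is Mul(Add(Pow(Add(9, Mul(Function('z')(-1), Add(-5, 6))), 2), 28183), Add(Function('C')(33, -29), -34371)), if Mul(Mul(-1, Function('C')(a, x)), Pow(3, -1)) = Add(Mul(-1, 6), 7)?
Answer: -969071808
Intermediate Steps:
Function('z')(E) = -12 (Function('z')(E) = Add(-12, Mul(3, 0)) = Add(-12, 0) = -12)
Function('C')(a, x) = -3 (Function('C')(a, x) = Mul(-3, Add(Mul(-1, 6), 7)) = Mul(-3, Add(-6, 7)) = Mul(-3, 1) = -3)
Mul(Add(Pow(Add(9, Mul(Function('z')(-1), Add(-5, 6))), 2), 28183), Add(Function('C')(33, -29), -34371)) = Mul(Add(Pow(Add(9, Mul(-12, Add(-5, 6))), 2), 28183), Add(-3, -34371)) = Mul(Add(Pow(Add(9, Mul(-12, 1)), 2), 28183), -34374) = Mul(Add(Pow(Add(9, -12), 2), 28183), -34374) = Mul(Add(Pow(-3, 2), 28183), -34374) = Mul(Add(9, 28183), -34374) = Mul(28192, -34374) = -969071808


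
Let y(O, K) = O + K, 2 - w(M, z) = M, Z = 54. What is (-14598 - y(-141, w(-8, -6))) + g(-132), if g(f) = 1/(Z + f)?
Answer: -1128427/78 ≈ -14467.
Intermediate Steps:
w(M, z) = 2 - M
y(O, K) = K + O
g(f) = 1/(54 + f)
(-14598 - y(-141, w(-8, -6))) + g(-132) = (-14598 - ((2 - 1*(-8)) - 141)) + 1/(54 - 132) = (-14598 - ((2 + 8) - 141)) + 1/(-78) = (-14598 - (10 - 141)) - 1/78 = (-14598 - 1*(-131)) - 1/78 = (-14598 + 131) - 1/78 = -14467 - 1/78 = -1128427/78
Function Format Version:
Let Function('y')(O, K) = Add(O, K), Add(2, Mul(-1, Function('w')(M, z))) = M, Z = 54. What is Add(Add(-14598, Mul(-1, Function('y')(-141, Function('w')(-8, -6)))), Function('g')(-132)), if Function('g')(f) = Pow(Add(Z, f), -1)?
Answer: Rational(-1128427, 78) ≈ -14467.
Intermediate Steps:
Function('w')(M, z) = Add(2, Mul(-1, M))
Function('y')(O, K) = Add(K, O)
Function('g')(f) = Pow(Add(54, f), -1)
Add(Add(-14598, Mul(-1, Function('y')(-141, Function('w')(-8, -6)))), Function('g')(-132)) = Add(Add(-14598, Mul(-1, Add(Add(2, Mul(-1, -8)), -141))), Pow(Add(54, -132), -1)) = Add(Add(-14598, Mul(-1, Add(Add(2, 8), -141))), Pow(-78, -1)) = Add(Add(-14598, Mul(-1, Add(10, -141))), Rational(-1, 78)) = Add(Add(-14598, Mul(-1, -131)), Rational(-1, 78)) = Add(Add(-14598, 131), Rational(-1, 78)) = Add(-14467, Rational(-1, 78)) = Rational(-1128427, 78)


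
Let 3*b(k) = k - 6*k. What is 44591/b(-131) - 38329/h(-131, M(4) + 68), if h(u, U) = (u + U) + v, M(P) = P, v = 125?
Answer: -16276477/43230 ≈ -376.51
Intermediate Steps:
b(k) = -5*k/3 (b(k) = (k - 6*k)/3 = (-5*k)/3 = -5*k/3)
h(u, U) = 125 + U + u (h(u, U) = (u + U) + 125 = (U + u) + 125 = 125 + U + u)
44591/b(-131) - 38329/h(-131, M(4) + 68) = 44591/((-5/3*(-131))) - 38329/(125 + (4 + 68) - 131) = 44591/(655/3) - 38329/(125 + 72 - 131) = 44591*(3/655) - 38329/66 = 133773/655 - 38329*1/66 = 133773/655 - 38329/66 = -16276477/43230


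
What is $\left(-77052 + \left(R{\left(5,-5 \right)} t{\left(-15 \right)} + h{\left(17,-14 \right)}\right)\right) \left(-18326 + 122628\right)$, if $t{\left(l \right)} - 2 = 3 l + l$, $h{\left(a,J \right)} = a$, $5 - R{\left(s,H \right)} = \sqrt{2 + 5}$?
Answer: $-8065152150 + 6049516 \sqrt{7} \approx -8.0491 \cdot 10^{9}$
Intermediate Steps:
$R{\left(s,H \right)} = 5 - \sqrt{7}$ ($R{\left(s,H \right)} = 5 - \sqrt{2 + 5} = 5 - \sqrt{7}$)
$t{\left(l \right)} = 2 + 4 l$ ($t{\left(l \right)} = 2 + \left(3 l + l\right) = 2 + 4 l$)
$\left(-77052 + \left(R{\left(5,-5 \right)} t{\left(-15 \right)} + h{\left(17,-14 \right)}\right)\right) \left(-18326 + 122628\right) = \left(-77052 + \left(\left(5 - \sqrt{7}\right) \left(2 + 4 \left(-15\right)\right) + 17\right)\right) \left(-18326 + 122628\right) = \left(-77052 + \left(\left(5 - \sqrt{7}\right) \left(2 - 60\right) + 17\right)\right) 104302 = \left(-77052 + \left(\left(5 - \sqrt{7}\right) \left(-58\right) + 17\right)\right) 104302 = \left(-77052 + \left(\left(-290 + 58 \sqrt{7}\right) + 17\right)\right) 104302 = \left(-77052 - \left(273 - 58 \sqrt{7}\right)\right) 104302 = \left(-77325 + 58 \sqrt{7}\right) 104302 = -8065152150 + 6049516 \sqrt{7}$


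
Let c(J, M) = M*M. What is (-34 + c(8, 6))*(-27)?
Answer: -54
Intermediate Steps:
c(J, M) = M²
(-34 + c(8, 6))*(-27) = (-34 + 6²)*(-27) = (-34 + 36)*(-27) = 2*(-27) = -54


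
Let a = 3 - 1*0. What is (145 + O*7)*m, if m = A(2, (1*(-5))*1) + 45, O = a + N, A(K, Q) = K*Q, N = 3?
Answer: 6545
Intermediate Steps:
a = 3 (a = 3 + 0 = 3)
O = 6 (O = 3 + 3 = 6)
m = 35 (m = 2*((1*(-5))*1) + 45 = 2*(-5*1) + 45 = 2*(-5) + 45 = -10 + 45 = 35)
(145 + O*7)*m = (145 + 6*7)*35 = (145 + 42)*35 = 187*35 = 6545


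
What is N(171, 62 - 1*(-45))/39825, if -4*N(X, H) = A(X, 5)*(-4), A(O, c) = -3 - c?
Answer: -8/39825 ≈ -0.00020088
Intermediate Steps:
N(X, H) = -8 (N(X, H) = -(-3 - 1*5)*(-4)/4 = -(-3 - 5)*(-4)/4 = -(-2)*(-4) = -¼*32 = -8)
N(171, 62 - 1*(-45))/39825 = -8/39825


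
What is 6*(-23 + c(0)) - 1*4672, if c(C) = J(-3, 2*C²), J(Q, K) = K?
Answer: -4810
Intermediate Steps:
c(C) = 2*C²
6*(-23 + c(0)) - 1*4672 = 6*(-23 + 2*0²) - 1*4672 = 6*(-23 + 2*0) - 4672 = 6*(-23 + 0) - 4672 = 6*(-23) - 4672 = -138 - 4672 = -4810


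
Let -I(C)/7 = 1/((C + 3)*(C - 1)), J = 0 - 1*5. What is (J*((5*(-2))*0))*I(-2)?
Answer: 0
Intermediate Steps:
J = -5 (J = 0 - 5 = -5)
I(C) = -7/((-1 + C)*(3 + C)) (I(C) = -7*1/((C - 1)*(C + 3)) = -7*1/((-1 + C)*(3 + C)) = -7/((-1 + C)*(3 + C)))
(J*((5*(-2))*0))*I(-2) = (-5*5*(-2)*0)*(-7/(-3 + (-2)² + 2*(-2))) = (-(-50)*0)*(-7/(-3 + 4 - 4)) = (-5*0)*(-7/(-3)) = 0*(-7*(-⅓)) = 0*(7/3) = 0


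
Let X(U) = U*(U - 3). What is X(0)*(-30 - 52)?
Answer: 0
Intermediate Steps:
X(U) = U*(-3 + U)
X(0)*(-30 - 52) = (0*(-3 + 0))*(-30 - 52) = (0*(-3))*(-82) = 0*(-82) = 0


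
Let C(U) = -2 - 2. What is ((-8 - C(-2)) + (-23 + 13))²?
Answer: 196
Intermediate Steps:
C(U) = -4
((-8 - C(-2)) + (-23 + 13))² = ((-8 - 1*(-4)) + (-23 + 13))² = ((-8 + 4) - 10)² = (-4 - 10)² = (-14)² = 196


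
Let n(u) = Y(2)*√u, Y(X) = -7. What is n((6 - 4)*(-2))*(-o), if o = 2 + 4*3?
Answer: 196*I ≈ 196.0*I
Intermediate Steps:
n(u) = -7*√u
o = 14 (o = 2 + 12 = 14)
n((6 - 4)*(-2))*(-o) = (-7*I*√2*√(6 - 4))*(-1*14) = -7*2*I*(-14) = -14*I*(-14) = 196*I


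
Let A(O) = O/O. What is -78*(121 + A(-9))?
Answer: -9516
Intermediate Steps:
A(O) = 1
-78*(121 + A(-9)) = -78*(121 + 1) = -78*122 = -9516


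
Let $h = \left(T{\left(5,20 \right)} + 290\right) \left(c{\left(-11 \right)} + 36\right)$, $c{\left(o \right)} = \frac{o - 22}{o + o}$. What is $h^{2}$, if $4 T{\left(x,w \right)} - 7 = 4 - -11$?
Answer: $\frac{1964705625}{16} \approx 1.2279 \cdot 10^{8}$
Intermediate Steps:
$T{\left(x,w \right)} = \frac{11}{2}$ ($T{\left(x,w \right)} = \frac{7}{4} + \frac{4 - -11}{4} = \frac{7}{4} + \frac{4 + 11}{4} = \frac{7}{4} + \frac{1}{4} \cdot 15 = \frac{7}{4} + \frac{15}{4} = \frac{11}{2}$)
$c{\left(o \right)} = \frac{-22 + o}{2 o}$
$h = \frac{44325}{4}$ ($h = \left(\frac{11}{2} + 290\right) \left(\frac{-22 - 11}{2 \left(-11\right)} + 36\right) = \frac{591 \left(\frac{1}{2} \left(- \frac{1}{11}\right) \left(-33\right) + 36\right)}{2} = \frac{591 \left(\frac{3}{2} + 36\right)}{2} = \frac{591}{2} \cdot \frac{75}{2} = \frac{44325}{4} \approx 11081.0$)
$h^{2} = \left(\frac{44325}{4}\right)^{2} = \frac{1964705625}{16}$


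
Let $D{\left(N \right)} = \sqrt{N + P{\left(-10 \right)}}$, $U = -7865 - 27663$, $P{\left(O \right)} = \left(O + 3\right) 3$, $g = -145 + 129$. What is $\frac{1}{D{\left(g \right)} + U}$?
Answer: $- \frac{35528}{1262238821} - \frac{i \sqrt{37}}{1262238821} \approx -2.8147 \cdot 10^{-5} - 4.819 \cdot 10^{-9} i$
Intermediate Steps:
$g = -16$
$P{\left(O \right)} = 9 + 3 O$ ($P{\left(O \right)} = \left(3 + O\right) 3 = 9 + 3 O$)
$U = -35528$ ($U = -7865 - 27663 = -35528$)
$D{\left(N \right)} = \sqrt{-21 + N}$ ($D{\left(N \right)} = \sqrt{N + \left(9 + 3 \left(-10\right)\right)} = \sqrt{N + \left(9 - 30\right)} = \sqrt{N - 21} = \sqrt{-21 + N}$)
$\frac{1}{D{\left(g \right)} + U} = \frac{1}{\sqrt{-21 - 16} - 35528} = \frac{1}{\sqrt{-37} - 35528} = \frac{1}{i \sqrt{37} - 35528} = \frac{1}{-35528 + i \sqrt{37}}$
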